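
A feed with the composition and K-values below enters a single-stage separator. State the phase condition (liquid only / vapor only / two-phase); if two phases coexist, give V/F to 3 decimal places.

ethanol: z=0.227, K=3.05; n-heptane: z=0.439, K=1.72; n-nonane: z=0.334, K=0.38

ΣzᵢKᵢ = 1.574; Σzᵢ/Kᵢ = 1.209.
Both exceed 1, so a two-phase solution exists.
Let ψ = V/F and solve Σ zᵢ(Kᵢ−1)/(1+ψ(Kᵢ−1)) = 0.
Newton iteration, ψ⁰ = 0.56:
  ψ = 0.560: g = 0.1247, g' = -0.624 → ψ = 0.760
  ψ = 0.760: g = -0.0053, g' = -0.700 → ψ = 0.752
Converged at ψ = 0.752.

two-phase, V/F = 0.752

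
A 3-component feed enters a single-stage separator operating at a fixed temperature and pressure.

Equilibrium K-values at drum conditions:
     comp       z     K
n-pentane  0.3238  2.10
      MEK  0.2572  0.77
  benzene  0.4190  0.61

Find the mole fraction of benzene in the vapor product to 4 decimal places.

Material balance + equilibrium reduce to Σ zᵢ(Kᵢ−1)/(1+β(Kᵢ−1)) = 0.
Feasibility: ΣzᵢKᵢ = 1.1336, Σzᵢ/Kᵢ = 1.1751 — both > 1, two phases present.
Newton iteration, β⁰ = 0.5:
  β = 0.5000: g = -0.04004, g' = -0.2788 → β = 0.3564
  β = 0.3564: g = 0.00165, g' = -0.3043 → β = 0.3618
Converged at β = 0.3618.
Compositions from xᵢ = zᵢ/(1+β(Kᵢ−1)), yᵢ = Kᵢxᵢ:
  n-pentane: x = 0.2316, y = 0.4864
  MEK: x = 0.2805, y = 0.2160
  benzene: x = 0.4878, y = 0.2976

y_benzene = 0.2976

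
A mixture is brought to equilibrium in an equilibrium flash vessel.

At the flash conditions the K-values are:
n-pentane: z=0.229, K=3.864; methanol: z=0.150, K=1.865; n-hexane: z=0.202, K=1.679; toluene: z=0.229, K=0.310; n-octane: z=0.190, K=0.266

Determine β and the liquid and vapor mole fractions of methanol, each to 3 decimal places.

β = 0.501, x_methanol = 0.105, y_methanol = 0.195

Rachford–Rice: g(β) = Σ zᵢ(Kᵢ−1)/(1+β(Kᵢ−1)) = 0.
Check two-phase: ΣzᵢKᵢ = 1.625 > 1 and Σzᵢ/Kᵢ = 1.713 > 1, so g(0) = 0.625 > 0 and g(1) = -0.713 < 0.
Iterate (Newton) starting at β = 0.5:
  β = 0.500: g = 0.0011, g' = -0.934 → β = 0.501
Converged at β = 0.501.
Compositions from xᵢ = zᵢ/(1+β(Kᵢ−1)), yᵢ = Kᵢxᵢ:
  n-pentane: x = 0.094, y = 0.363
  methanol: x = 0.105, y = 0.195
  n-hexane: x = 0.151, y = 0.253
  toluene: x = 0.350, y = 0.109
  n-octane: x = 0.301, y = 0.080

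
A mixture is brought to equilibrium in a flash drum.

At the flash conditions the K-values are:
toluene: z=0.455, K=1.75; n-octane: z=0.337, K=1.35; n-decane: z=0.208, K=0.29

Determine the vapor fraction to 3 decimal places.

ψ = 0.743

Material balance + equilibrium reduce to Σ zᵢ(Kᵢ−1)/(1+ψ(Kᵢ−1)) = 0.
Check two-phase: ΣzᵢKᵢ = 1.312 > 1 and Σzᵢ/Kᵢ = 1.227 > 1, so g(0) = 0.312 > 0 and g(1) = -0.227 < 0.
Newton–Raphson from ψ = 0.5:
  ψ = 0.500: g = 0.1196, g' = -0.417 → ψ = 0.787
  ψ = 0.787: g = -0.0274, g' = -0.665 → ψ = 0.745
  ψ = 0.745: g = -0.0013, g' = -0.604 → ψ = 0.743
Converged at ψ = 0.743.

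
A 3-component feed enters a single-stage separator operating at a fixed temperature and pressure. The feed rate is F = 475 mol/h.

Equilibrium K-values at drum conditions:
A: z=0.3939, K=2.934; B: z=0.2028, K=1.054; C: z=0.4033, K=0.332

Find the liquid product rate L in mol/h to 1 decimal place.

Let ψ = V/F and solve Σ zᵢ(Kᵢ−1)/(1+ψ(Kᵢ−1)) = 0.
Feasibility: ΣzᵢKᵢ = 1.5033, Σzᵢ/Kᵢ = 1.5414 — both > 1, two phases present.
Newton iteration, ψ⁰ = 0.5:
  ψ = 0.5000: g = -0.00656, g' = -0.7871 → ψ = 0.4917
Converged at ψ = 0.4917.
Then V = ψ·F = 0.4917·475 = 233.5 mol/h and L = F − V = 241.5 mol/h.

L = 241.5 mol/h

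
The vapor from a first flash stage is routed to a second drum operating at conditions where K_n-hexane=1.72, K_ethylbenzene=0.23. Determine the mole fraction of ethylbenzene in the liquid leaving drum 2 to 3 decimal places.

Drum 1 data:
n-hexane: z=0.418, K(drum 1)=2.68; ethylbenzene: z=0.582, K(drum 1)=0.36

Drum 1:
Let ψ₁ = V/F and solve Σ zᵢ(Kᵢ−1)/(1+ψ₁(Kᵢ−1)) = 0.
Check two-phase: ΣzᵢKᵢ = 1.330 > 1 and Σzᵢ/Kᵢ = 1.773 > 1, so g(0) = 0.330 > 0 and g(1) = -0.773 < 0.
Binary case is linear: z₁(K₁−1)(1+ψ₁(K₂−1)) + z₂(K₂−1)(1+ψ₁(K₁−1)) = 0
⇒ ψ₁ = [z₁(K₁−1)+z₂(K₂−1)] / [−(K₁−1)(K₂−1)] = 0.3298/1.0752 = 0.307
Drum-1 compositions:
  n-hexane: x = 0.276, y = 0.739
  ethylbenzene: x = 0.724, y = 0.261
Drum-2 feed = drum-1 vapor: z₂ = (0.7393, 0.2607).
Drum 2:
Let ψ₂ = V/F and solve Σ zᵢ(Kᵢ−1)/(1+ψ₂(Kᵢ−1)) = 0.
Check two-phase: ΣzᵢKᵢ = 1.332 > 1 and Σzᵢ/Kᵢ = 1.563 > 1, so g(0) = 0.332 > 0 and g(1) = -0.563 < 0.
Binary case is linear: z₁(K₁−1)(1+ψ₂(K₂−1)) + z₂(K₂−1)(1+ψ₂(K₁−1)) = 0
⇒ ψ₂ = [z₁(K₁−1)+z₂(K₂−1)] / [−(K₁−1)(K₂−1)] = 0.3316/0.5544 = 0.598
  n-hexane: x = 0.517, y = 0.889
  ethylbenzene: x = 0.483, y = 0.111

x_ethylbenzene (drum 2) = 0.483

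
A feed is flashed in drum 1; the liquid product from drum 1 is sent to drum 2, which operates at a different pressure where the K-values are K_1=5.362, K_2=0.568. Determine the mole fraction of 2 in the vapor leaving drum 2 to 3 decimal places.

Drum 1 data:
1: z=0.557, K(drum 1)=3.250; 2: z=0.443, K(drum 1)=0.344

y_2 (drum 2) = 0.517

Drum 1:
Rachford–Rice: g(ψ₁) = Σ zᵢ(Kᵢ−1)/(1+ψ₁(Kᵢ−1)) = 0.
Feasibility: ΣzᵢKᵢ = 1.963, Σzᵢ/Kᵢ = 1.459 — both > 1, two phases present.
Binary case is linear: z₁(K₁−1)(1+ψ₁(K₂−1)) + z₂(K₂−1)(1+ψ₁(K₁−1)) = 0
⇒ ψ₁ = [z₁(K₁−1)+z₂(K₂−1)] / [−(K₁−1)(K₂−1)] = 0.9626/1.4760 = 0.652
Drum-1 compositions:
  1: x = 0.226, y = 0.734
  2: x = 0.774, y = 0.266
Drum-2 feed = drum-1 liquid: z₂ = (0.2257, 0.7743).
Drum 2:
Rachford–Rice: g(ψ₂) = Σ zᵢ(Kᵢ−1)/(1+ψ₂(Kᵢ−1)) = 0.
Feasibility: ΣzᵢKᵢ = 1.650, Σzᵢ/Kᵢ = 1.405 — both > 1, two phases present.
Binary case is linear: z₁(K₁−1)(1+ψ₂(K₂−1)) + z₂(K₂−1)(1+ψ₂(K₁−1)) = 0
⇒ ψ₂ = [z₁(K₁−1)+z₂(K₂−1)] / [−(K₁−1)(K₂−1)] = 0.6502/1.8844 = 0.345
  1: x = 0.090, y = 0.483
  2: x = 0.910, y = 0.517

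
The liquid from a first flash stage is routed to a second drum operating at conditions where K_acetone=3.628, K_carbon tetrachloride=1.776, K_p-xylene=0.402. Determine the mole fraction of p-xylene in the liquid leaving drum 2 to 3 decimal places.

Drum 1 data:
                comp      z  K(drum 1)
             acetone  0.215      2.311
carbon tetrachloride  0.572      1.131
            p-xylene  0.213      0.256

x_p-xylene (drum 2) = 0.623

Drum 1:
Newton–Raphson from ψ₁ = 0.5:
  ψ₁ = 0.500: g = -0.0118, g' = -0.442 → ψ₁ = 0.473
Converged at ψ₁ = 0.473.
Drum-1 compositions:
  acetone: x = 0.133, y = 0.307
  carbon tetrachloride: x = 0.539, y = 0.609
  p-xylene: x = 0.329, y = 0.084
Drum-2 feed = drum-1 liquid: z₂ = (0.1327, 0.5386, 0.3287).
Drum 2:
Material balance + equilibrium reduce to Σ zᵢ(Kᵢ−1)/(1+ψ₂(Kᵢ−1)) = 0.
Check two-phase: ΣzᵢKᵢ = 1.570 > 1 and Σzᵢ/Kᵢ = 1.157 > 1, so g(0) = 0.570 > 0 and g(1) = -0.157 < 0.
Newton–Raphson from ψ₂ = 0.5:
  ψ₂ = 0.500: g = 0.1715, g' = -0.579 → ψ₂ = 0.796
  ψ₂ = 0.796: g = -0.0041, g' = -0.648 → ψ₂ = 0.790
Converged at ψ₂ = 0.790.
  acetone: x = 0.043, y = 0.157
  carbon tetrachloride: x = 0.334, y = 0.593
  p-xylene: x = 0.623, y = 0.250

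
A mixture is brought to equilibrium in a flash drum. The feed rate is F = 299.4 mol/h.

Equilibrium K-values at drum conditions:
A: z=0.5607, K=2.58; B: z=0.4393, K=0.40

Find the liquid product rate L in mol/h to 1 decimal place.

L = 102.9 mol/h

Rachford–Rice: g(ψ) = Σ zᵢ(Kᵢ−1)/(1+ψ(Kᵢ−1)) = 0.
g(0) = ΣzᵢKᵢ − 1 = 0.6223 and g(1) = 1 − Σzᵢ/Kᵢ = -0.3156, so a root lies in (0, 1).
Binary case is linear: z₁(K₁−1)(1+ψ(K₂−1)) + z₂(K₂−1)(1+ψ(K₁−1)) = 0
⇒ ψ = [z₁(K₁−1)+z₂(K₂−1)] / [−(K₁−1)(K₂−1)] = 0.62233/0.94800 = 0.6565
Then V = ψ·F = 0.6565·299.4 = 196.5 mol/h and L = F − V = 102.9 mol/h.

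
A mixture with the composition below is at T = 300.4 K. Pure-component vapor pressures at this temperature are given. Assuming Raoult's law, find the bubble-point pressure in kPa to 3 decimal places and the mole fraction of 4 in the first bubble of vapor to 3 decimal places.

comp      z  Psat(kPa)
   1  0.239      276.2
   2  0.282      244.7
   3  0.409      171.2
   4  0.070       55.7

Pbub = 208.937 kPa, y_4 = 0.019

At the bubble point ψ → 0, so ΣzᵢKᵢ = 1 with Kᵢ = Pᵢˢᵃᵗ/P ⇒ P = ΣzᵢPᵢˢᵃᵗ.
P = 0.239·276.2 + 0.282·244.7 + 0.409·171.2 + 0.070·55.7 = 208.937 kPa
yᵢ = zᵢPᵢˢᵃᵗ/P ⇒ y_4 = 0.070·55.7/208.937 = 0.019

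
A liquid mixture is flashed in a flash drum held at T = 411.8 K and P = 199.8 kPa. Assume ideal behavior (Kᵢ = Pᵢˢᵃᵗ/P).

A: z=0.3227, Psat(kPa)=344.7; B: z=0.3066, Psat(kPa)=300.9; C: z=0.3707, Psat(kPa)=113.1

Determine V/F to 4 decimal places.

V/F = 0.8442

Raoult's law: Kᵢ = Pᵢˢᵃᵗ/P = Pᵢˢᵃᵗ/199.8.
  K_A = 344.7/199.8 = 1.725225, K_B = 300.9/199.8 = 1.506006, K_C = 113.1/199.8 = 0.566066
Rachford–Rice: g(V/F) = Σ zᵢ(Kᵢ−1)/(1+V/F(Kᵢ−1)) = 0.
Feasibility: ΣzᵢKᵢ = 1.2283, Σzᵢ/Kᵢ = 1.0455 — both > 1, two phases present.
Newton–Raphson from V/F = 0.65:
  V/F = 0.6500: g = 0.05174, g' = -0.2583 → V/F = 0.8503
  V/F = 0.8503: g = -0.00170, g' = -0.2786 → V/F = 0.8443
  V/F = 0.8443: g = -0.00000, g' = -0.2777 → V/F = 0.8442
Converged at V/F = 0.8442.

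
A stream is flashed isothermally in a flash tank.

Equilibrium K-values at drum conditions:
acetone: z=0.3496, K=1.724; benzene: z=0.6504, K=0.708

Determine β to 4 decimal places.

β = 0.2989

Rachford–Rice: g(β) = Σ zᵢ(Kᵢ−1)/(1+β(Kᵢ−1)) = 0.
g(0) = ΣzᵢKᵢ − 1 = 0.0632 and g(1) = 1 − Σzᵢ/Kᵢ = -0.1214, so a root lies in (0, 1).
Binary case is linear: z₁(K₁−1)(1+β(K₂−1)) + z₂(K₂−1)(1+β(K₁−1)) = 0
⇒ β = [z₁(K₁−1)+z₂(K₂−1)] / [−(K₁−1)(K₂−1)] = 0.06319/0.21141 = 0.2989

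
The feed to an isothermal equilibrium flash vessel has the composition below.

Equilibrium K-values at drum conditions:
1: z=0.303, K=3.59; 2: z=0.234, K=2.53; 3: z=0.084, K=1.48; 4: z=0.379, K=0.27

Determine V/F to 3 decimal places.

V/F = 0.629

Rachford–Rice: g(V/F) = Σ zᵢ(Kᵢ−1)/(1+V/F(Kᵢ−1)) = 0.
Feasibility: ΣzᵢKᵢ = 1.906, Σzᵢ/Kᵢ = 1.637 — both > 1, two phases present.
Newton iteration, V/F⁰ = 0.5:
  V/F = 0.500: g = 0.1416, g' = -1.075 → V/F = 0.632
  V/F = 0.632: g = -0.0027, g' = -1.141 → V/F = 0.629
Converged at V/F = 0.629.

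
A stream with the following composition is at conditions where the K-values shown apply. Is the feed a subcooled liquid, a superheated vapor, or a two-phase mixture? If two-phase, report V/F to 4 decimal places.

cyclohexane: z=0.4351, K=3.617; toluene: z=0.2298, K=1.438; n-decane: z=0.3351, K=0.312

ΣzᵢKᵢ = 2.0088; Σzᵢ/Kᵢ = 1.3541.
Both exceed 1, so a two-phase solution exists.
Material balance + equilibrium reduce to Σ zᵢ(Kᵢ−1)/(1+ψ(Kᵢ−1)) = 0.
Newton iteration, ψ⁰ = 0.5:
  ψ = 0.5000: g = 0.22437, g' = -0.9574 → ψ = 0.7343
  ψ = 0.7343: g = -0.00010, g' = -1.0223 → ψ = 0.7342
Converged at ψ = 0.7342.

two-phase, V/F = 0.7342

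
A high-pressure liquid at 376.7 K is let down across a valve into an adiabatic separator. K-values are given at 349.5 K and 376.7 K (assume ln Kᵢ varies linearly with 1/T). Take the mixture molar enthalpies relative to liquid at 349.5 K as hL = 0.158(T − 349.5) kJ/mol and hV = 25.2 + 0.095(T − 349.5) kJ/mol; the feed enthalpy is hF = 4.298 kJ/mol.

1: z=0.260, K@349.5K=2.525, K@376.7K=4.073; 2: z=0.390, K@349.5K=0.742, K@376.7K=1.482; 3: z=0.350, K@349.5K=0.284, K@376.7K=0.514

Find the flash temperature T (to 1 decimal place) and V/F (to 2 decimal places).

Adiabatic flash: solve Rachford–Rice at each trial T, then check hF = ψ·hV(T) + (1−ψ)·hL(T).
  T = 349.5 K: K = (2.525, 0.742, 0.284), RR gives ψ = 0.059, H_out = 1.485 kJ/mol
  T = 376.7 K: K = (4.073, 1.482, 0.514), RR gives ψ = 0.984, H_out = 27.411 kJ/mol
  T = 363.1 K: K = (3.236, 1.062, 0.386), RR gives ψ = 0.479, H_out = 13.813 kJ/mol
  T = 356.3 K: K = (2.865, 0.891, 0.332), RR gives ψ = 0.260, H_out = 7.513 kJ/mol
  T = 352.9 K: K = (2.691, 0.814, 0.307), RR gives ψ = 0.158, H_out = 4.484 kJ/mol
  T = 351.2 K: K = (2.607, 0.777, 0.296), RR gives ψ = 0.108, H_out = 2.985 kJ/mol
Linear interpolation between T = 351.2 (H_out = 2.985) and T = 352.9 (H_out = 4.484) on hF = 4.298 gives T ≈ 352.7 K, at which ψ = 0.15.

T = 352.7 K, V/F = 0.15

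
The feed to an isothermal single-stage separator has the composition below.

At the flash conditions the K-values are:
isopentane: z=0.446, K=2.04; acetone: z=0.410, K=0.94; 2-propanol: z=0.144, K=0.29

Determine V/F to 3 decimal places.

V/F = 0.782

Material balance + equilibrium reduce to Σ zᵢ(Kᵢ−1)/(1+V/F(Kᵢ−1)) = 0.
Check two-phase: ΣzᵢKᵢ = 1.337 > 1 and Σzᵢ/Kᵢ = 1.151 > 1, so g(0) = 0.337 > 0 and g(1) = -0.151 < 0.
Newton iteration, V/F⁰ = 0.5:
  V/F = 0.500: g = 0.1213, g' = -0.385 → V/F = 0.815
  V/F = 0.815: g = -0.0175, g' = -0.552 → V/F = 0.783
  V/F = 0.783: g = -0.0006, g' = -0.517 → V/F = 0.782
Converged at V/F = 0.782.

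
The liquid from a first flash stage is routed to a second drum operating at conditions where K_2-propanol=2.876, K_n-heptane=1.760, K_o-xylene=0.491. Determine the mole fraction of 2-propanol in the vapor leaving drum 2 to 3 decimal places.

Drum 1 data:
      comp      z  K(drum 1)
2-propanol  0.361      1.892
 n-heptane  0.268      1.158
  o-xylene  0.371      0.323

Drum 1:
Material balance + equilibrium reduce to Σ zᵢ(Kᵢ−1)/(1+ψ₁(Kᵢ−1)) = 0.
Feasibility: ΣzᵢKᵢ = 1.113, Σzᵢ/Kᵢ = 1.571 — both > 1, two phases present.
Iterate (Newton) starting at ψ₁ = 0.5:
  ψ₁ = 0.500: g = -0.1178, g' = -0.532 → ψ₁ = 0.279
  ψ₁ = 0.279: g = -0.0110, g' = -0.449 → ψ₁ = 0.254
Converged at ψ₁ = 0.254.
Drum-1 compositions:
  2-propanol: x = 0.294, y = 0.557
  n-heptane: x = 0.258, y = 0.298
  o-xylene: x = 0.448, y = 0.145
Drum-2 feed = drum-1 liquid: z₂ = (0.2944, 0.2577, 0.4480).
Drum 2:
Let ψ₂ = V/F and solve Σ zᵢ(Kᵢ−1)/(1+ψ₂(Kᵢ−1)) = 0.
Check two-phase: ΣzᵢKᵢ = 1.520 > 1 and Σzᵢ/Kᵢ = 1.161 > 1, so g(0) = 0.520 > 0 and g(1) = -0.161 < 0.
Newton iteration, ψ₂⁰ = 0.5:
  ψ₂ = 0.500: g = 0.1210, g' = -0.563 → ψ₂ = 0.715
  ψ₂ = 0.715: g = 0.0043, g' = -0.538 → ψ₂ = 0.723
Converged at ψ₂ = 0.723.
  2-propanol: x = 0.125, y = 0.359
  n-heptane: x = 0.166, y = 0.293
  o-xylene: x = 0.709, y = 0.348

y_2-propanol (drum 2) = 0.359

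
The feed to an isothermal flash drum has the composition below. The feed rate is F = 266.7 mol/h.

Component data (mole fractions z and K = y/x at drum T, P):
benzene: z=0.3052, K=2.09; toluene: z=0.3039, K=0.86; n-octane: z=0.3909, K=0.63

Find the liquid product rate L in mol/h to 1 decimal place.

Rachford–Rice: g(V/F) = Σ zᵢ(Kᵢ−1)/(1+V/F(Kᵢ−1)) = 0.
g(0) = ΣzᵢKᵢ − 1 = 0.1455 and g(1) = 1 − Σzᵢ/Kᵢ = -0.1199, so a root lies in (0, 1).
Iterate (Newton) starting at V/F = 0.5:
  V/F = 0.5000: g = -0.00789, g' = -0.2394 → V/F = 0.4670
  V/F = 0.4670: g = 0.00008, g' = -0.2443 → V/F = 0.4673
Converged at V/F = 0.4673.
Then V = V/F·F = 0.4673·266.7 = 124.6 mol/h and L = F − V = 142.1 mol/h.

L = 142.1 mol/h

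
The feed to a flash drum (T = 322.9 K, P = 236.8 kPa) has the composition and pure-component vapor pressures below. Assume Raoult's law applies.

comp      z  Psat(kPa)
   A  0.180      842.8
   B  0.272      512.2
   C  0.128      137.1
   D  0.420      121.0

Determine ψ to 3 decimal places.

ψ = 0.609

Raoult's law: Kᵢ = Pᵢˢᵃᵗ/P = Pᵢˢᵃᵗ/236.8.
  K_A = 842.8/236.8 = 3.55912, K_B = 512.2/236.8 = 2.16301, K_C = 137.1/236.8 = 0.57897, K_D = 121.0/236.8 = 0.51098
Rachford–Rice: g(ψ) = Σ zᵢ(Kᵢ−1)/(1+ψ(Kᵢ−1)) = 0.
Feasibility: ΣzᵢKᵢ = 1.518, Σzᵢ/Kᵢ = 1.219 — both > 1, two phases present.
Newton iteration, ψ⁰ = 0.45:
  ψ = 0.450: g = 0.0919, g' = -0.613 → ψ = 0.600
  ψ = 0.600: g = 0.0052, g' = -0.553 → ψ = 0.609
Converged at ψ = 0.609.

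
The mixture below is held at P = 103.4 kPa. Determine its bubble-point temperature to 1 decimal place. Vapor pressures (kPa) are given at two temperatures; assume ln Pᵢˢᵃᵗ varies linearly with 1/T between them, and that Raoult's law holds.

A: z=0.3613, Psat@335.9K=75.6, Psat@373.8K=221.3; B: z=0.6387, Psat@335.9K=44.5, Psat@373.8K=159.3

T = 354.7 K

Bubble-point temperature: ΣzᵢPᵢˢᵃᵗ(T) = P. Interpolate ln Pᵢˢᵃᵗ = aᵢ + bᵢ/T.
  T = 335.9 K: ΣzᵢPᵢˢᵃᵗ = 55.74 kPa
  T = 373.8 K: ΣzᵢPᵢˢᵃᵗ = 181.70 kPa
  T = 354.9 K: ΣzᵢPᵢˢᵃᵗ = 103.89 kPa
  T = 345.4 K: ΣzᵢPᵢˢᵃᵗ = 76.72 kPa
  T = 350.1 K: ΣzᵢPᵢˢᵃᵗ = 89.31 kPa
  T = 352.5 K: ΣzᵢPᵢˢᵃᵗ = 96.38 kPa
Interpolating between 352.5 K and 354.9 K gives T ≈ 354.7 K.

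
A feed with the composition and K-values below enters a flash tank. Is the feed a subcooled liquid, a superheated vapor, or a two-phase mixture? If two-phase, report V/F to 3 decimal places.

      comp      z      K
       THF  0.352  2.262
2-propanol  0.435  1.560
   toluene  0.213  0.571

ΣzᵢKᵢ = 1.596; Σzᵢ/Kᵢ = 0.807.
Since Σzᵢ/Kᵢ < 1 the mixture is above its dew point — single vapor phase.

superheated vapor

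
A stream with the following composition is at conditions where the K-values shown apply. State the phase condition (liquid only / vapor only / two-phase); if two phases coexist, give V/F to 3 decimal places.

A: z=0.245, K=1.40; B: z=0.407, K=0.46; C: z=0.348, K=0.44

ΣzᵢKᵢ = 0.683; Σzᵢ/Kᵢ = 1.851.
Since ΣzᵢKᵢ < 1 the mixture is below its bubble point — single liquid phase.

liquid only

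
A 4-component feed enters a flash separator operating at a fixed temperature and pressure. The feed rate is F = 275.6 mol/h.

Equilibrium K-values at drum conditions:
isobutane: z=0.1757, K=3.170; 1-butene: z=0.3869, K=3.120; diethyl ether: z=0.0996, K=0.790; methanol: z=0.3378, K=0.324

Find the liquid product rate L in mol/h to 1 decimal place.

Let ψ = V/F and solve Σ zᵢ(Kᵢ−1)/(1+ψ(Kᵢ−1)) = 0.
g(0) = ΣzᵢKᵢ − 1 = 0.9522 and g(1) = 1 − Σzᵢ/Kᵢ = -0.3481, so a root lies in (0, 1).
Iterate (Newton) starting at ψ = 0.5:
  ψ = 0.5000: g = 0.21272, g' = -0.9578 → ψ = 0.7221
  ψ = 0.7221: g = 0.00185, g' = -0.9923 → ψ = 0.7240
Converged at ψ = 0.7240.
Then V = ψ·F = 0.7240·275.6 = 199.5 mol/h and L = F − V = 76.1 mol/h.

L = 76.1 mol/h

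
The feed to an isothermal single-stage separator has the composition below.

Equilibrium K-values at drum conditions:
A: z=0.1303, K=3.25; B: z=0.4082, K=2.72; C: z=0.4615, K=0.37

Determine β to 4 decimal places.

β = 0.6032

Material balance + equilibrium reduce to Σ zᵢ(Kᵢ−1)/(1+β(Kᵢ−1)) = 0.
Check two-phase: ΣzᵢKᵢ = 1.7045 > 1 and Σzᵢ/Kᵢ = 1.4375 > 1, so g(0) = 0.7045 > 0 and g(1) = -0.4375 < 0.
Newton iteration, β⁰ = 0.5:
  β = 0.5000: g = 0.09099, g' = -0.8855 → β = 0.6028
  β = 0.6028: g = 0.00040, g' = -0.8860 → β = 0.6032
Converged at β = 0.6032.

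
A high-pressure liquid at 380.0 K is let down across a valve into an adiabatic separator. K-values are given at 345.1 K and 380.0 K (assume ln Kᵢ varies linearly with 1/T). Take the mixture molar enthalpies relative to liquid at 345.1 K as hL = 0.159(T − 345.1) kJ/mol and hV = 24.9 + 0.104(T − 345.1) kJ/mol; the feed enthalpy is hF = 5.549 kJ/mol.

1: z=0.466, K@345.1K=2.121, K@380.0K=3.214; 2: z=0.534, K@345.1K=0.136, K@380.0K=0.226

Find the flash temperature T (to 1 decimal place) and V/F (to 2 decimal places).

Adiabatic flash: solve Rachford–Rice at each trial T, then check hF = ψ·hV(T) + (1−ψ)·hL(T).
  T = 345.1 K: K = (2.121, 0.136), RR gives ψ = 0.063, H_out = 1.568 kJ/mol
  T = 380.0 K: K = (3.214, 0.226), RR gives ψ = 0.361, H_out = 13.842 kJ/mol
  T = 362.6 K: K = (2.639, 0.178), RR gives ψ = 0.241, H_out = 8.546 kJ/mol
  T = 353.9 K: K = (2.374, 0.156), RR gives ψ = 0.163, H_out = 5.389 kJ/mol
  T = 358.2 K: K = (2.503, 0.166), RR gives ψ = 0.204, H_out = 7.009 kJ/mol
  T = 356.0 K: K = (2.436, 0.161), RR gives ψ = 0.184, H_out = 6.196 kJ/mol
Linear interpolation between T = 353.9 (H_out = 5.389) and T = 356.0 (H_out = 6.196) on hF = 5.549 gives T ≈ 354.3 K, at which ψ = 0.17.

T = 354.3 K, V/F = 0.17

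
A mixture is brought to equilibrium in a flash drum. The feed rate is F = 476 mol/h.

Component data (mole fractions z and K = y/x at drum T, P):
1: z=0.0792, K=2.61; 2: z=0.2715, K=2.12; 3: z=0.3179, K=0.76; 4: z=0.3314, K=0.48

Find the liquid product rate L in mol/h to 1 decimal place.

Newton iteration, ψ⁰ = 0.67:
  ψ = 0.6700: g = -0.12032, g' = -0.3957 → ψ = 0.3659
  ψ = 0.3659: g = -0.00055, g' = -0.4113 → ψ = 0.3646
Converged at ψ = 0.3646.
Then V = ψ·F = 0.3646·476 = 173.6 mol/h and L = F − V = 302.4 mol/h.

L = 302.4 mol/h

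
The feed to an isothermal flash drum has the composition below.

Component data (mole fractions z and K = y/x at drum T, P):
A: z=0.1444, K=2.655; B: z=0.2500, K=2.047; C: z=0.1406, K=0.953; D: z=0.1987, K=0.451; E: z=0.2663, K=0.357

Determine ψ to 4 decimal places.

ψ = 0.3160

Rachford–Rice: g(ψ) = Σ zᵢ(Kᵢ−1)/(1+ψ(Kᵢ−1)) = 0.
Check two-phase: ΣzᵢKᵢ = 1.2138 > 1 and Σzᵢ/Kᵢ = 1.5106 > 1, so g(0) = 0.2138 > 0 and g(1) = -0.5106 < 0.
Newton–Raphson from ψ = 0.5:
  ψ = 0.5000: g = -0.10692, g' = -0.5898 → ψ = 0.3187
  ψ = 0.3187: g = -0.00158, g' = -0.5861 → ψ = 0.3160
Converged at ψ = 0.3160.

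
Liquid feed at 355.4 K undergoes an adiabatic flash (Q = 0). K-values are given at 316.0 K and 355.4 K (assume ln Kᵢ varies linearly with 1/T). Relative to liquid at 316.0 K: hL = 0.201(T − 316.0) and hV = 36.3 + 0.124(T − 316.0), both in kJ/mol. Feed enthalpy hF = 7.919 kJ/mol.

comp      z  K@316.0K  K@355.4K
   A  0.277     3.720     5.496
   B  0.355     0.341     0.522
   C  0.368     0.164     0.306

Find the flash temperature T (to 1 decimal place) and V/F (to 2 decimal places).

T = 326.8 K, V/F = 0.16

Adiabatic flash: solve Rachford–Rice at each trial T, then check hF = ψ·hV(T) + (1−ψ)·hL(T).
  T = 316.0 K: K = (3.720, 0.341, 0.164), RR gives ψ = 0.104, H_out = 3.758 kJ/mol
  T = 355.4 K: K = (5.496, 0.522, 0.306), RR gives ψ = 0.307, H_out = 18.127 kJ/mol
  T = 335.7 K: K = (4.574, 0.427, 0.228), RR gives ψ = 0.207, H_out = 11.165 kJ/mol
  T = 325.9 K: K = (4.140, 0.383, 0.195), RR gives ψ = 0.157, H_out = 7.586 kJ/mol
  T = 330.8 K: K = (4.355, 0.405, 0.211), RR gives ψ = 0.183, H_out = 9.395 kJ/mol
  T = 328.4 K: K = (4.249, 0.394, 0.203), RR gives ψ = 0.170, H_out = 8.515 kJ/mol
  T = 327.1 K: K = (4.192, 0.388, 0.198), RR gives ψ = 0.164, H_out = 8.034 kJ/mol
Linear interpolation between T = 325.9 (H_out = 7.586) and T = 327.1 (H_out = 8.034) on hF = 7.919 gives T ≈ 326.8 K, at which ψ = 0.16.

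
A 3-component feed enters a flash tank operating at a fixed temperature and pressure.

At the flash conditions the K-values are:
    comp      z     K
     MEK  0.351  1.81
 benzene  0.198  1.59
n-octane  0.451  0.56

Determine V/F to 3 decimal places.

Material balance + equilibrium reduce to Σ zᵢ(Kᵢ−1)/(1+V/F(Kᵢ−1)) = 0.
g(0) = ΣzᵢKᵢ − 1 = 0.203 and g(1) = 1 − Σzᵢ/Kᵢ = -0.124, so a root lies in (0, 1).
Newton iteration, V/F⁰ = 0.5:
  V/F = 0.500: g = 0.0382, g' = -0.301 → V/F = 0.627
  V/F = 0.627: g = -0.0001, g' = -0.305 → V/F = 0.626
Converged at V/F = 0.626.

V/F = 0.626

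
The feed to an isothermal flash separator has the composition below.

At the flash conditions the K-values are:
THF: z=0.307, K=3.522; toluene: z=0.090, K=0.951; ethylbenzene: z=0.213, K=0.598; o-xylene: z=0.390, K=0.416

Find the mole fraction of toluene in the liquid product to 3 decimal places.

Newton–Raphson from ψ = 0.5:
  ψ = 0.500: g = -0.0909, g' = -0.701 → ψ = 0.370
  ψ = 0.370: g = 0.0046, g' = -0.786 → ψ = 0.376
Converged at ψ = 0.376.
Compositions from xᵢ = zᵢ/(1+ψ(Kᵢ−1)), yᵢ = Kᵢxᵢ:
  THF: x = 0.158, y = 0.555
  toluene: x = 0.092, y = 0.087
  ethylbenzene: x = 0.251, y = 0.150
  o-xylene: x = 0.500, y = 0.208

x_toluene = 0.092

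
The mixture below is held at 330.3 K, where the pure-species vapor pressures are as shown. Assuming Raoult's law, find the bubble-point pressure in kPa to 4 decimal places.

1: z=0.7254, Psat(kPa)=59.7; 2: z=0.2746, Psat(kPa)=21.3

At the bubble point ψ → 0, so ΣzᵢKᵢ = 1 with Kᵢ = Pᵢˢᵃᵗ/P ⇒ P = ΣzᵢPᵢˢᵃᵗ.
P = 0.7254·59.7 + 0.2746·21.3 = 49.1554 kPa

Pbub = 49.1554 kPa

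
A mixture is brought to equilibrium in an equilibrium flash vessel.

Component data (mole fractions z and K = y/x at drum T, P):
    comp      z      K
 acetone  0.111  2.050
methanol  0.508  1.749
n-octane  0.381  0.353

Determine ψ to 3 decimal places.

ψ = 0.480

Rachford–Rice: g(ψ) = Σ zᵢ(Kᵢ−1)/(1+ψ(Kᵢ−1)) = 0.
g(0) = ΣzᵢKᵢ − 1 = 0.251 and g(1) = 1 − Σzᵢ/Kᵢ = -0.424, so a root lies in (0, 1).
Newton iteration, ψ⁰ = 0.36:
  ψ = 0.360: g = 0.0629, g' = -0.512 → ψ = 0.483
  ψ = 0.483: g = -0.0017, g' = -0.545 → ψ = 0.480
Converged at ψ = 0.480.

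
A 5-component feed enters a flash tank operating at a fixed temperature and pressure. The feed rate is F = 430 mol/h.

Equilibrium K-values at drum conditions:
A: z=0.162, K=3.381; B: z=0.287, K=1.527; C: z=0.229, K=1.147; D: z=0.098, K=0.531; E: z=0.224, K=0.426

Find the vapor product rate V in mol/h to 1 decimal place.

Material balance + equilibrium reduce to Σ zᵢ(Kᵢ−1)/(1+V/F(Kᵢ−1)) = 0.
Check two-phase: ΣzᵢKᵢ = 1.396 > 1 and Σzᵢ/Kᵢ = 1.146 > 1, so g(0) = 0.396 > 0 and g(1) = -0.146 < 0.
Newton–Raphson from V/F = 0.52:
  V/F = 0.520: g = 0.0783, g' = -0.424 → V/F = 0.704
  V/F = 0.704: g = 0.0004, g' = -0.431 → V/F = 0.705
Converged at V/F = 0.705.
Then V = V/F·F = 0.7053·430 = 303.3 mol/h and L = F − V = 126.7 mol/h.

V = 303.3 mol/h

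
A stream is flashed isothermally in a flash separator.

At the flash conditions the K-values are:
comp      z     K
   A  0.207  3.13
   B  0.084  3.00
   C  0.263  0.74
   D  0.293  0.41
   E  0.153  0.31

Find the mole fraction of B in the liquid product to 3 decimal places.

Material balance + equilibrium reduce to Σ zᵢ(Kᵢ−1)/(1+V/F(Kᵢ−1)) = 0.
Feasibility: ΣzᵢKᵢ = 1.262, Σzᵢ/Kᵢ = 1.658 — both > 1, two phases present.
Newton iteration, V/F⁰ = 0.67:
  V/F = 0.670: g = -0.3116, g' = -0.778 → V/F = 0.269
  V/F = 0.269: g = -0.0194, g' = -0.796 → V/F = 0.245
Converged at V/F = 0.245.
Compositions from xᵢ = zᵢ/(1+V/F(Kᵢ−1)), yᵢ = Kᵢxᵢ:
  A: x = 0.136, y = 0.426
  B: x = 0.056, y = 0.169
  C: x = 0.281, y = 0.208
  D: x = 0.343, y = 0.140
  E: x = 0.184, y = 0.057

x_B = 0.056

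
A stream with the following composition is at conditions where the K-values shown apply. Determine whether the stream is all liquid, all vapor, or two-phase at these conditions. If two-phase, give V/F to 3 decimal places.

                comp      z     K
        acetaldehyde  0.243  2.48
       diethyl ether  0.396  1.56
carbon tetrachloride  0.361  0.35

ΣzᵢKᵢ = 1.347; Σzᵢ/Kᵢ = 1.383.
Both exceed 1, so a two-phase solution exists.
Material balance + equilibrium reduce to Σ zᵢ(Kᵢ−1)/(1+ψ(Kᵢ−1)) = 0.
Newton–Raphson from ψ = 0.43:
  ψ = 0.430: g = 0.0728, g' = -0.573 → ψ = 0.557
  ψ = 0.557: g = -0.0017, g' = -0.607 → ψ = 0.554
Converged at ψ = 0.554.

two-phase, V/F = 0.554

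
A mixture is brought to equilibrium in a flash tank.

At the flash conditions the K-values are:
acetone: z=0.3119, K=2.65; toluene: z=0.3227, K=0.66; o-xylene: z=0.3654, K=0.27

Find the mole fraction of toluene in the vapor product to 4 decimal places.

Material balance + equilibrium reduce to Σ zᵢ(Kᵢ−1)/(1+β(Kᵢ−1)) = 0.
Check two-phase: ΣzᵢKᵢ = 1.1382 > 1 and Σzᵢ/Kᵢ = 1.9600 > 1, so g(0) = 0.1382 > 0 and g(1) = -0.9600 < 0.
Newton–Raphson from β = 0.61:
  β = 0.6100: g = -0.36282, g' = -0.9031 → β = 0.2083
  β = 0.2083: g = -0.04963, g' = -0.7844 → β = 0.1450
  β = 0.1450: g = 0.00156, g' = -0.8378 → β = 0.1469
Converged at β = 0.1469.
Compositions from xᵢ = zᵢ/(1+β(Kᵢ−1)), yᵢ = Kᵢxᵢ:
  acetone: x = 0.2511, y = 0.6653
  toluene: x = 0.3397, y = 0.2242
  o-xylene: x = 0.4093, y = 0.1105

y_toluene = 0.2242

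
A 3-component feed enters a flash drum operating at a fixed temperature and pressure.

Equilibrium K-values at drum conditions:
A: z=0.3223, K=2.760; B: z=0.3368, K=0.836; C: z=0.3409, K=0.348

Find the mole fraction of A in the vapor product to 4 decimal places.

y_A = 0.5463

Newton–Raphson from β = 0.69:
  β = 0.6900: g = -0.21015, g' = -0.6940 → β = 0.3872
  β = 0.3872: g = -0.01894, g' = -0.6228 → β = 0.3568
  β = 0.3568: g = 0.00015, g' = -0.6330 → β = 0.3570
Converged at β = 0.3570.
Compositions from xᵢ = zᵢ/(1+β(Kᵢ−1)), yᵢ = Kᵢxᵢ:
  A: x = 0.1979, y = 0.5463
  B: x = 0.3577, y = 0.2991
  C: x = 0.4443, y = 0.1546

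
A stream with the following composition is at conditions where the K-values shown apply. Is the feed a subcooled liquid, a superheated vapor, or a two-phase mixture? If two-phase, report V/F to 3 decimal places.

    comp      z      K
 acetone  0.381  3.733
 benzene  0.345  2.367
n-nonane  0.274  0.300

two-phase, V/F = 0.896

ΣzᵢKᵢ = 2.321; Σzᵢ/Kᵢ = 1.161.
Both exceed 1, so a two-phase solution exists.
Newton iteration, ψ⁰ = 0.64:
  ψ = 0.640: g = 0.2828, g' = -1.001 → ψ = 0.923
  ψ = 0.923: g = -0.0374, g' = -1.426 → ψ = 0.896
Converged at ψ = 0.896.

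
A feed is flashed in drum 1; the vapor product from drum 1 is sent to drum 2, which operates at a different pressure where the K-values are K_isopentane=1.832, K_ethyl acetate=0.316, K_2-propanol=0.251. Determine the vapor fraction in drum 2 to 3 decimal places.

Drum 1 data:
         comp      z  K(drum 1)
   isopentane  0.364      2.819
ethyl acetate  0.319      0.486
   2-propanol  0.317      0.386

V/F (drum 2) = 0.536

Drum 1:
Iterate (Newton) starting at ψ₁ = 0.66:
  ψ₁ = 0.660: g = -0.2745, g' = -0.780 → ψ₁ = 0.308
  ψ₁ = 0.308: g = -0.0104, g' = -0.796 → ψ₁ = 0.295
Converged at ψ₁ = 0.295.
Drum-1 compositions:
  isopentane: x = 0.237, y = 0.668
  ethyl acetate: x = 0.376, y = 0.183
  2-propanol: x = 0.387, y = 0.149
Drum-2 feed = drum-1 vapor: z₂ = (0.6678, 0.1827, 0.1494).
Drum 2:
Rachford–Rice: g(ψ₂) = Σ zᵢ(Kᵢ−1)/(1+ψ₂(Kᵢ−1)) = 0.
Check two-phase: ΣzᵢKᵢ = 1.319 > 1 and Σzᵢ/Kᵢ = 1.538 > 1, so g(0) = 0.319 > 0 and g(1) = -0.538 < 0.
Newton–Raphson from ψ₂ = 0.5:
  ψ₂ = 0.500: g = 0.0235, g' = -0.642 → ψ₂ = 0.537
  ψ₂ = 0.537: g = -0.0005, g' = -0.669 → ψ₂ = 0.536
Converged at ψ₂ = 0.536.
  isopentane: x = 0.462, y = 0.846
  ethyl acetate: x = 0.288, y = 0.091
  2-propanol: x = 0.250, y = 0.063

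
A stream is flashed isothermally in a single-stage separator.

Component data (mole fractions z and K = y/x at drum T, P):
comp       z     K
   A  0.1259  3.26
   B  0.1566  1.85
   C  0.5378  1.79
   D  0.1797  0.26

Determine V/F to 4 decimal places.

Rachford–Rice: g(V/F) = Σ zᵢ(Kᵢ−1)/(1+V/F(Kᵢ−1)) = 0.
Check two-phase: ΣzᵢKᵢ = 1.7095 > 1 and Σzᵢ/Kᵢ = 1.1149 > 1, so g(0) = 0.7095 > 0 and g(1) = -0.1149 < 0.
Newton iteration, V/F⁰ = 0.5:
  V/F = 0.5000: g = 0.32048, g' = -0.6179 → V/F = 1.0000
  V/F = 1.0000: g = -0.11487, g' = -1.6540 → V/F = 0.9306
  V/F = 0.9306: g = -0.01617, g' = -1.2284 → V/F = 0.9174
  V/F = 0.9174: g = -0.00038, g' = -1.1708 → V/F = 0.9171
Converged at V/F = 0.9171.

V/F = 0.9171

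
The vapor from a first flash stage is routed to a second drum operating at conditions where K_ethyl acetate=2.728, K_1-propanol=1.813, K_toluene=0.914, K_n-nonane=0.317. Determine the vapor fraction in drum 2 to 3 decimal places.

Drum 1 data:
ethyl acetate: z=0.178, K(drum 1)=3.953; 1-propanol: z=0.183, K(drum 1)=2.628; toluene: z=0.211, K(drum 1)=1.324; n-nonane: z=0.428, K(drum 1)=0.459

Drum 1:
Iterate (Newton) starting at ψ₁ = 0.3:
  ψ₁ = 0.300: g = 0.2648, g' = -0.852 → ψ₁ = 0.611
  ψ₁ = 0.611: g = 0.0482, g' = -0.614 → ψ₁ = 0.689
  ψ₁ = 0.689: g = 0.0003, g' = -0.609 → ψ₁ = 0.690
Converged at ψ₁ = 0.690.
Drum-1 compositions:
  ethyl acetate: x = 0.059, y = 0.232
  1-propanol: x = 0.086, y = 0.227
  toluene: x = 0.172, y = 0.228
  n-nonane: x = 0.683, y = 0.313
Drum-2 feed = drum-1 vapor: z₂ = (0.2317, 0.2266, 0.2283, 0.3134).
Drum 2:
Iterate (Newton) starting at ψ₂ = 0.5:
  ψ₂ = 0.500: g = 0.0002, g' = -0.614 → ψ₂ = 0.500
Converged at ψ₂ = 0.500.
  ethyl acetate: x = 0.124, y = 0.339
  1-propanol: x = 0.161, y = 0.292
  toluene: x = 0.239, y = 0.218
  n-nonane: x = 0.476, y = 0.151

V/F (drum 2) = 0.500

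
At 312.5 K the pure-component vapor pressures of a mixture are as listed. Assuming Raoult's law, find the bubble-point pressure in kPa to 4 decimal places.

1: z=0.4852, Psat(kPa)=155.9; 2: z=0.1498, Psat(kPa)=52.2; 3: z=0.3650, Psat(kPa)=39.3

Pbub = 97.8067 kPa

At the bubble point ψ → 0, so ΣzᵢKᵢ = 1 with Kᵢ = Pᵢˢᵃᵗ/P ⇒ P = ΣzᵢPᵢˢᵃᵗ.
P = 0.4852·155.9 + 0.1498·52.2 + 0.3650·39.3 = 97.8067 kPa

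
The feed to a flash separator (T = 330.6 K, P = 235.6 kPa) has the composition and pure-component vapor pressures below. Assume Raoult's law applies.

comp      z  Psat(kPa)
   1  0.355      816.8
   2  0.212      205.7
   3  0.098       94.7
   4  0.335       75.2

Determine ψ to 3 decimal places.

Raoult's law: Kᵢ = Pᵢˢᵃᵗ/P = Pᵢˢᵃᵗ/235.6.
  K_1 = 816.8/235.6 = 3.46689, K_2 = 205.7/235.6 = 0.87309, K_3 = 94.7/235.6 = 0.40195, K_4 = 75.2/235.6 = 0.31919
Rachford–Rice: g(ψ) = Σ zᵢ(Kᵢ−1)/(1+ψ(Kᵢ−1)) = 0.
Check two-phase: ΣzᵢKᵢ = 1.562 > 1 and Σzᵢ/Kᵢ = 1.639 > 1, so g(0) = 0.562 > 0 and g(1) = -0.639 < 0.
Newton iteration, ψ⁰ = 0.5:
  ψ = 0.500: g = -0.0660, g' = -0.865 → ψ = 0.424
  ψ = 0.424: g = 0.0007, g' = -0.890 → ψ = 0.425
Converged at ψ = 0.425.

ψ = 0.425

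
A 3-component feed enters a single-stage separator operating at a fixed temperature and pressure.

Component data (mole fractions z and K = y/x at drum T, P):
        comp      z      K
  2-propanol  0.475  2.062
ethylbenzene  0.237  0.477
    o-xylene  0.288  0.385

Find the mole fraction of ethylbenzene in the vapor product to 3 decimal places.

Material balance + equilibrium reduce to Σ zᵢ(Kᵢ−1)/(1+ψ(Kᵢ−1)) = 0.
g(0) = ΣzᵢKᵢ − 1 = 0.203 and g(1) = 1 − Σzᵢ/Kᵢ = -0.475, so a root lies in (0, 1).
Newton iteration, ψ⁰ = 0.68:
  ψ = 0.680: g = -0.2039, g' = -0.659 → ψ = 0.370
  ψ = 0.370: g = -0.0211, g' = -0.558 → ψ = 0.333
Converged at ψ = 0.333.
Compositions from xᵢ = zᵢ/(1+ψ(Kᵢ−1)), yᵢ = Kᵢxᵢ:
  2-propanol: x = 0.351, y = 0.724
  ethylbenzene: x = 0.287, y = 0.137
  o-xylene: x = 0.362, y = 0.139

y_ethylbenzene = 0.137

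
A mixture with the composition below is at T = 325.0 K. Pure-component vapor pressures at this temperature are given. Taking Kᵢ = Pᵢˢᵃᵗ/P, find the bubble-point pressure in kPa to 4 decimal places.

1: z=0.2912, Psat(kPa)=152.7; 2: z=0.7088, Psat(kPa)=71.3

Pbub = 95.0037 kPa

At the bubble point ψ → 0, so ΣzᵢKᵢ = 1 with Kᵢ = Pᵢˢᵃᵗ/P ⇒ P = ΣzᵢPᵢˢᵃᵗ.
P = 0.2912·152.7 + 0.7088·71.3 = 95.0037 kPa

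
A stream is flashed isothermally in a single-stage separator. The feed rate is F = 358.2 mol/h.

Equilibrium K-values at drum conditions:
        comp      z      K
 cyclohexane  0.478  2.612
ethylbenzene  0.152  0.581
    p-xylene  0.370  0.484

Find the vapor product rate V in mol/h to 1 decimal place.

V = 233.8 mol/h

Newton–Raphson from ψ = 0.48:
  ψ = 0.480: g = 0.1009, g' = -0.611 → ψ = 0.645
  ψ = 0.645: g = 0.0042, g' = -0.570 → ψ = 0.653
Converged at ψ = 0.653.
Then V = ψ·F = 0.6526·358.2 = 233.8 mol/h and L = F − V = 124.4 mol/h.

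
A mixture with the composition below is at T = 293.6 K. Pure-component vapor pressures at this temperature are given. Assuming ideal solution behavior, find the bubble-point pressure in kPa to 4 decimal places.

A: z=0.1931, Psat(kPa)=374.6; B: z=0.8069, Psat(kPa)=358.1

Pbub = 361.2862 kPa

At the bubble point ψ → 0, so ΣzᵢKᵢ = 1 with Kᵢ = Pᵢˢᵃᵗ/P ⇒ P = ΣzᵢPᵢˢᵃᵗ.
P = 0.1931·374.6 + 0.8069·358.1 = 361.2862 kPa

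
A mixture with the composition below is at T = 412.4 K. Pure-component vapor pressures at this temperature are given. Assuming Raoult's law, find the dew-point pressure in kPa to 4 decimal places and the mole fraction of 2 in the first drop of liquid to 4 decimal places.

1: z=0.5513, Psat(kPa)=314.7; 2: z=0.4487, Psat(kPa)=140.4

Pdew = 202.1143 kPa, x_2 = 0.6459

At the dew point ψ → 1, so Σzᵢ/Kᵢ = 1 with Kᵢ = Pᵢˢᵃᵗ/P ⇒ 1/P = Σzᵢ/Pᵢˢᵃᵗ.
1/P = 0.5513/314.7 + 0.4487/140.4 = 0.0049477 ⇒ P = 202.1143 kPa
xᵢ = zᵢP/Pᵢˢᵃᵗ ⇒ x_2 = 0.4487·202.1143/140.4 = 0.6459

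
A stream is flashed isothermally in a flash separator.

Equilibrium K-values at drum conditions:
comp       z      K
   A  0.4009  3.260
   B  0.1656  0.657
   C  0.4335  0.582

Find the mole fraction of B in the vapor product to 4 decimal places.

Let β = V/F and solve Σ zᵢ(Kᵢ−1)/(1+β(Kᵢ−1)) = 0.
Feasibility: ΣzᵢKᵢ = 1.6680, Σzᵢ/Kᵢ = 1.1199 — both > 1, two phases present.
Iterate (Newton) starting at β = 0.59:
  β = 0.5900: g = 0.07656, g' = -0.5401 → β = 0.7317
  β = 0.7317: g = 0.00454, g' = -0.4827 → β = 0.7411
  β = 0.7411: g = 0.00001, g' = -0.4802 → β = 0.7412
Converged at β = 0.7412.
Compositions from xᵢ = zᵢ/(1+β(Kᵢ−1)), yᵢ = Kᵢxᵢ:
  A: x = 0.1499, y = 0.4886
  B: x = 0.2220, y = 0.1459
  C: x = 0.6281, y = 0.3655

y_B = 0.1459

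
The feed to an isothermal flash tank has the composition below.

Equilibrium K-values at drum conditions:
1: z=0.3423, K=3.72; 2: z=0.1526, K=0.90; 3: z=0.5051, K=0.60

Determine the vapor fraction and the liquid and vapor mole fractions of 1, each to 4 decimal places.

ψ = 0.7526, x_1 = 0.1123, y_1 = 0.4179

Material balance + equilibrium reduce to Σ zᵢ(Kᵢ−1)/(1+ψ(Kᵢ−1)) = 0.
g(0) = ΣzᵢKᵢ − 1 = 0.7138 and g(1) = 1 − Σzᵢ/Kᵢ = -0.1034, so a root lies in (0, 1).
Newton iteration, ψ⁰ = 0.5:
  ψ = 0.5000: g = 0.12590, g' = -0.5827 → ψ = 0.7161
  ψ = 0.7161: g = 0.01628, g' = -0.4519 → ψ = 0.7521
  ψ = 0.7521: g = 0.00022, g' = -0.4401 → ψ = 0.7526
Converged at ψ = 0.7526.
Compositions from xᵢ = zᵢ/(1+ψ(Kᵢ−1)), yᵢ = Kᵢxᵢ:
  1: x = 0.1123, y = 0.4179
  2: x = 0.1650, y = 0.1485
  3: x = 0.7226, y = 0.4336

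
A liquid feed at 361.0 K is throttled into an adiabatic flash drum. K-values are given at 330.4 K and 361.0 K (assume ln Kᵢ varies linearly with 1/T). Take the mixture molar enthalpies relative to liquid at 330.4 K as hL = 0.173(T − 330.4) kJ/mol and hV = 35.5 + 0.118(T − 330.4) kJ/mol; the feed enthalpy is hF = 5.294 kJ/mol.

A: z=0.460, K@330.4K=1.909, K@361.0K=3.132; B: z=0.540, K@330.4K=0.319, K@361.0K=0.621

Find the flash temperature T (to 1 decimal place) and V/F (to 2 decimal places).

Adiabatic flash: solve Rachford–Rice at each trial T, then check hF = ψ·hV(T) + (1−ψ)·hL(T).
  T = 330.4 K: K = (1.909, 0.319), RR gives ψ = 0.081, H_out = 2.890 kJ/mol
  T = 361.0 K: K = (3.132, 0.621), RR gives ψ = 0.960, H_out = 37.773 kJ/mol
  T = 345.7 K: K = (2.472, 0.452), RR gives ψ = 0.472, H_out = 19.010 kJ/mol
  T = 338.0 K: K = (2.177, 0.381), RR gives ψ = 0.284, H_out = 11.274 kJ/mol
  T = 334.2 K: K = (2.040, 0.349), RR gives ψ = 0.187, H_out = 7.265 kJ/mol
  T = 332.3 K: K = (1.974, 0.334), RR gives ψ = 0.136, H_out = 5.136 kJ/mol
Linear interpolation between T = 332.3 (H_out = 5.136) and T = 334.2 (H_out = 7.265) on hF = 5.294 gives T ≈ 332.4 K, at which ψ = 0.14.

T = 332.4 K, V/F = 0.14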